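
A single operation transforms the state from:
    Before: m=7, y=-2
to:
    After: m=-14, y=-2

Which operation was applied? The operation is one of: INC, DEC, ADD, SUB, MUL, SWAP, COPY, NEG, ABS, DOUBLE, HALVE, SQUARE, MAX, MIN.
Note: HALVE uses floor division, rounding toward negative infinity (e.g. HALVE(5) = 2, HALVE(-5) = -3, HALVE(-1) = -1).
MUL(m, y)

Analyzing the change:
Before: m=7, y=-2
After: m=-14, y=-2
Variable m changed from 7 to -14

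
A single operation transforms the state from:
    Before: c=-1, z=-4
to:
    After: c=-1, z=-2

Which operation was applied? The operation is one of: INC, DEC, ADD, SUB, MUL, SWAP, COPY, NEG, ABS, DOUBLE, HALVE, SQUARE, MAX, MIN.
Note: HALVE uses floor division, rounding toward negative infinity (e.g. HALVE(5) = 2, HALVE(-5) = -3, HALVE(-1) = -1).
HALVE(z)

Analyzing the change:
Before: c=-1, z=-4
After: c=-1, z=-2
Variable z changed from -4 to -2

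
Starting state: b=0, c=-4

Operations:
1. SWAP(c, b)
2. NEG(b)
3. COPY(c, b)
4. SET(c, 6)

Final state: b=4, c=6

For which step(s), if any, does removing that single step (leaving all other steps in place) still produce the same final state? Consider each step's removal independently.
Step(s) 3

Testing removal of each single step:
Without step 1: final = b=0, c=6 (different)
Without step 2: final = b=-4, c=6 (different)
Without step 3: final = b=4, c=6 (same)
Without step 4: final = b=4, c=4 (different)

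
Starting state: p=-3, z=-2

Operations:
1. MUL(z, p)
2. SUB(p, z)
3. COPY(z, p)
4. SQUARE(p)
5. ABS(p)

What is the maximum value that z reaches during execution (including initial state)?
6

Values of z at each step:
Initial: z = -2
After step 1: z = 6 ← maximum
After step 2: z = 6
After step 3: z = -9
After step 4: z = -9
After step 5: z = -9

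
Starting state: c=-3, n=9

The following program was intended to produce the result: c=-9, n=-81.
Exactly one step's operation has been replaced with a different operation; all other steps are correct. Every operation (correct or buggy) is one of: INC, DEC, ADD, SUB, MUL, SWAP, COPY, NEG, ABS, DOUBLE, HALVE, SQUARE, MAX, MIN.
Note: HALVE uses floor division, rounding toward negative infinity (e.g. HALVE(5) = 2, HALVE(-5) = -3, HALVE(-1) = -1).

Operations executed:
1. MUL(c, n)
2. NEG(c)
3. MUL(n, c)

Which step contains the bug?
Step 1

Trace with buggy code:
Initial: c=-3, n=9
After step 1: c=-27, n=9
After step 2: c=27, n=9
After step 3: c=27, n=243
Actual final c=27, n=243 ≠ expected c=-9, n=-81.
Step 1 is the only position where a single-operation replacement can produce the expected result.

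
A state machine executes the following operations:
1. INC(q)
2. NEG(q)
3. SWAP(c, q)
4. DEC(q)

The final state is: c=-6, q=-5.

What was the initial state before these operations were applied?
c=-4, q=5

Working backwards:
Final state: c=-6, q=-5
Before step 4 (DEC(q)): c=-6, q=-4
Before step 3 (SWAP(c, q)): c=-4, q=-6
Before step 2 (NEG(q)): c=-4, q=6
Before step 1 (INC(q)): c=-4, q=5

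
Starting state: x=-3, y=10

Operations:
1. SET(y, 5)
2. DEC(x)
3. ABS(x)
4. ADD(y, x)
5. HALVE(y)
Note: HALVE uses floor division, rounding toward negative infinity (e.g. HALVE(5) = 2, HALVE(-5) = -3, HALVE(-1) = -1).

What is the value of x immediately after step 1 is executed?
x = -3

Tracing x through execution:
Initial: x = -3
After step 1 (SET(y, 5)): x = -3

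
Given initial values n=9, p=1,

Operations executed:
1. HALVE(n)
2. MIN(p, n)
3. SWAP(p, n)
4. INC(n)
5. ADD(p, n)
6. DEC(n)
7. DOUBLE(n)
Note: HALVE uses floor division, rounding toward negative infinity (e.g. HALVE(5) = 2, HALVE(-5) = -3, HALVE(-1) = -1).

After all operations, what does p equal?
p = 6

Tracing execution:
Step 1: HALVE(n) → p = 1
Step 2: MIN(p, n) → p = 1
Step 3: SWAP(p, n) → p = 4
Step 4: INC(n) → p = 4
Step 5: ADD(p, n) → p = 6
Step 6: DEC(n) → p = 6
Step 7: DOUBLE(n) → p = 6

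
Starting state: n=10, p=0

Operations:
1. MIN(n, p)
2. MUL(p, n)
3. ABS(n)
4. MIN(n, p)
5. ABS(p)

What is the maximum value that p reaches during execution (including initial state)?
0

Values of p at each step:
Initial: p = 0 ← maximum
After step 1: p = 0
After step 2: p = 0
After step 3: p = 0
After step 4: p = 0
After step 5: p = 0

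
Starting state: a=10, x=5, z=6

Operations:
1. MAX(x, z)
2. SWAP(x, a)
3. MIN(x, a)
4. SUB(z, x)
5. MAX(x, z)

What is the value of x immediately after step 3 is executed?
x = 6

Tracing x through execution:
Initial: x = 5
After step 1 (MAX(x, z)): x = 6
After step 2 (SWAP(x, a)): x = 10
After step 3 (MIN(x, a)): x = 6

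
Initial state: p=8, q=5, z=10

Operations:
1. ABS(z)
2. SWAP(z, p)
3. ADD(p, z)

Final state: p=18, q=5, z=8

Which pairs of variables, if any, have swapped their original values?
None

Comparing initial and final values:
z: 10 → 8
p: 8 → 18
q: 5 → 5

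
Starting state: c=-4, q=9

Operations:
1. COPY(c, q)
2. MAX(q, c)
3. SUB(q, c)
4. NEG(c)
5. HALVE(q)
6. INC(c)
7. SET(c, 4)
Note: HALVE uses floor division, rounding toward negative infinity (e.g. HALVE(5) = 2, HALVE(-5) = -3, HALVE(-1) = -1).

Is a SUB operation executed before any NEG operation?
Yes

First SUB: step 3
First NEG: step 4
Since 3 < 4, SUB comes first.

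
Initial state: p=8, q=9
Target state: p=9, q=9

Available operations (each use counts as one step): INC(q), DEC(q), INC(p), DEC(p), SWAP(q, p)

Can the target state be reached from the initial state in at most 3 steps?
Yes

Path (1 step): INC(p)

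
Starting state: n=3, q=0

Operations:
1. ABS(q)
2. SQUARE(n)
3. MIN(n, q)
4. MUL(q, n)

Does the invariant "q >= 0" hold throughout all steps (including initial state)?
Yes

The invariant holds at every step.

State at each step:
Initial: n=3, q=0
After step 1: n=3, q=0
After step 2: n=9, q=0
After step 3: n=0, q=0
After step 4: n=0, q=0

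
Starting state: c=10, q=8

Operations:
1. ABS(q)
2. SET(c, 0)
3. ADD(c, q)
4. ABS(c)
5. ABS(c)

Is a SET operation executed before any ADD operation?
Yes

First SET: step 2
First ADD: step 3
Since 2 < 3, SET comes first.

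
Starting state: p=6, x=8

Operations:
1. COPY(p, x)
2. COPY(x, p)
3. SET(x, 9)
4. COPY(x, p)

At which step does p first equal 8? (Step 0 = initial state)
Step 1

Tracing p:
Initial: p = 6
After step 1: p = 8 ← first occurrence
After step 2: p = 8
After step 3: p = 8
After step 4: p = 8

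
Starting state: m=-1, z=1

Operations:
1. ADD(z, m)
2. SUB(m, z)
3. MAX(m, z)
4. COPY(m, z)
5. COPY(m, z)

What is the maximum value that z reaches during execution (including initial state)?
1

Values of z at each step:
Initial: z = 1 ← maximum
After step 1: z = 0
After step 2: z = 0
After step 3: z = 0
After step 4: z = 0
After step 5: z = 0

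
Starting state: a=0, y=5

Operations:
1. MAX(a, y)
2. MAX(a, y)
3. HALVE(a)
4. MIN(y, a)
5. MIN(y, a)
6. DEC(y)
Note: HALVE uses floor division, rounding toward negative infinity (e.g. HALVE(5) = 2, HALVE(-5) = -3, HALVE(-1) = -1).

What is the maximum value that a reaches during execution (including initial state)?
5

Values of a at each step:
Initial: a = 0
After step 1: a = 5 ← maximum
After step 2: a = 5
After step 3: a = 2
After step 4: a = 2
After step 5: a = 2
After step 6: a = 2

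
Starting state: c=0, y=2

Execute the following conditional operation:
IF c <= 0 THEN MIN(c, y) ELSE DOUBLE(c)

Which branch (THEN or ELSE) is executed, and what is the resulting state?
Branch: THEN, Final state: c=0, y=2

Evaluating condition: c <= 0
c = 0
Condition is True, so THEN branch executes
After MIN(c, y): c=0, y=2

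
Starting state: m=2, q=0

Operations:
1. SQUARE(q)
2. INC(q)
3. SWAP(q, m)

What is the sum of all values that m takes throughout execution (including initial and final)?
7

Values of m at each step:
Initial: m = 2
After step 1: m = 2
After step 2: m = 2
After step 3: m = 1
Sum = 2 + 2 + 2 + 1 = 7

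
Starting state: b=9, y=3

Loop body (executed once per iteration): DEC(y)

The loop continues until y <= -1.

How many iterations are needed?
4

Tracing iterations:
Initial: b=9, y=3
After iteration 1: b=9, y=2
After iteration 2: b=9, y=1
After iteration 3: b=9, y=0
After iteration 4: b=9, y=-1
y <= -1 now holds, so the loop exits after 4 iterations.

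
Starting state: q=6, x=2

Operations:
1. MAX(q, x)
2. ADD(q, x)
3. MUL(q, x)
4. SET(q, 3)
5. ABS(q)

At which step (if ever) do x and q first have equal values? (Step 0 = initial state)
Never

x and q never become equal during execution.

Comparing values at each step:
Initial: x=2, q=6
After step 1: x=2, q=6
After step 2: x=2, q=8
After step 3: x=2, q=16
After step 4: x=2, q=3
After step 5: x=2, q=3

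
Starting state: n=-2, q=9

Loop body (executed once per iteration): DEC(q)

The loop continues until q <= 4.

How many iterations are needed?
5

Tracing iterations:
Initial: n=-2, q=9
After iteration 1: n=-2, q=8
After iteration 2: n=-2, q=7
After iteration 3: n=-2, q=6
After iteration 4: n=-2, q=5
After iteration 5: n=-2, q=4
q <= 4 now holds, so the loop exits after 5 iterations.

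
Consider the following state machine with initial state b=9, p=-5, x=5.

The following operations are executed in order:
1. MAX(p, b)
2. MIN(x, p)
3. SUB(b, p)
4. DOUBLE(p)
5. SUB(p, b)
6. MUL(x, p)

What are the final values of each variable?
{b: 0, p: 18, x: 90}

Step-by-step execution:
Initial: b=9, p=-5, x=5
After step 1 (MAX(p, b)): b=9, p=9, x=5
After step 2 (MIN(x, p)): b=9, p=9, x=5
After step 3 (SUB(b, p)): b=0, p=9, x=5
After step 4 (DOUBLE(p)): b=0, p=18, x=5
After step 5 (SUB(p, b)): b=0, p=18, x=5
After step 6 (MUL(x, p)): b=0, p=18, x=90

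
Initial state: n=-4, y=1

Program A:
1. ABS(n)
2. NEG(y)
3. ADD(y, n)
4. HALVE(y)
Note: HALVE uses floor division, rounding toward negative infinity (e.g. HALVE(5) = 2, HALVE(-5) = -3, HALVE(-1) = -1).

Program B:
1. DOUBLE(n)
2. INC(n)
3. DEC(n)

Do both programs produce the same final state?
No

Program A final state: n=4, y=1
Program B final state: n=-8, y=1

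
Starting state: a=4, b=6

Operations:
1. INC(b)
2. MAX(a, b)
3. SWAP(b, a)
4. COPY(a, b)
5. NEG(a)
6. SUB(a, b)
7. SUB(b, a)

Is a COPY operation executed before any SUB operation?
Yes

First COPY: step 4
First SUB: step 6
Since 4 < 6, COPY comes first.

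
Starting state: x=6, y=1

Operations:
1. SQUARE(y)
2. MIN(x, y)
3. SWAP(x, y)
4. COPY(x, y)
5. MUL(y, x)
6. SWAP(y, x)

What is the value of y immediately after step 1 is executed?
y = 1

Tracing y through execution:
Initial: y = 1
After step 1 (SQUARE(y)): y = 1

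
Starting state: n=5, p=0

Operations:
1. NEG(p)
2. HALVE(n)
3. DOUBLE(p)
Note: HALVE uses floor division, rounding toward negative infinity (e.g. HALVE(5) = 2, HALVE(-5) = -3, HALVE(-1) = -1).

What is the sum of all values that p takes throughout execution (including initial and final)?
0

Values of p at each step:
Initial: p = 0
After step 1: p = 0
After step 2: p = 0
After step 3: p = 0
Sum = 0 + 0 + 0 + 0 = 0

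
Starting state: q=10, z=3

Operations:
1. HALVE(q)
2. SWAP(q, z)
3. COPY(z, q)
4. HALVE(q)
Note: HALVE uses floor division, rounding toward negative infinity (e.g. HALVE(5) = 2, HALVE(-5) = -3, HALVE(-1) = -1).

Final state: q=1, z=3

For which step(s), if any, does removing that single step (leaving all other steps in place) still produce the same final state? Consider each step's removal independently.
Step(s) 1

Testing removal of each single step:
Without step 1: final = q=1, z=3 (same)
Without step 2: final = q=2, z=5 (different)
Without step 3: final = q=1, z=5 (different)
Without step 4: final = q=3, z=3 (different)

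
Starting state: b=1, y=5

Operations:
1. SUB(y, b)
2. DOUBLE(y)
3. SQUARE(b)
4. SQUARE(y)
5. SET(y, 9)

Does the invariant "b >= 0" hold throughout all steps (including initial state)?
Yes

The invariant holds at every step.

State at each step:
Initial: b=1, y=5
After step 1: b=1, y=4
After step 2: b=1, y=8
After step 3: b=1, y=8
After step 4: b=1, y=64
After step 5: b=1, y=9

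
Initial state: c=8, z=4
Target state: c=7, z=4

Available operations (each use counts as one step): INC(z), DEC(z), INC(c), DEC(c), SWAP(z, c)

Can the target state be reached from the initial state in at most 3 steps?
Yes

Path (1 step): DEC(c)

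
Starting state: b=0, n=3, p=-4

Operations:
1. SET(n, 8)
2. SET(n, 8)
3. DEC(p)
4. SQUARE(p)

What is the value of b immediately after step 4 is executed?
b = 0

Tracing b through execution:
Initial: b = 0
After step 1 (SET(n, 8)): b = 0
After step 2 (SET(n, 8)): b = 0
After step 3 (DEC(p)): b = 0
After step 4 (SQUARE(p)): b = 0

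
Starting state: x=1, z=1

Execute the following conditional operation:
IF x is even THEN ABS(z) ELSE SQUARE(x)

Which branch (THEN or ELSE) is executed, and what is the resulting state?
Branch: ELSE, Final state: x=1, z=1

Evaluating condition: x is even
Condition is False, so ELSE branch executes
After SQUARE(x): x=1, z=1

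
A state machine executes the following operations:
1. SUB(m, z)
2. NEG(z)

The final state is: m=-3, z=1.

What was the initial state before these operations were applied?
m=-4, z=-1

Working backwards:
Final state: m=-3, z=1
Before step 2 (NEG(z)): m=-3, z=-1
Before step 1 (SUB(m, z)): m=-4, z=-1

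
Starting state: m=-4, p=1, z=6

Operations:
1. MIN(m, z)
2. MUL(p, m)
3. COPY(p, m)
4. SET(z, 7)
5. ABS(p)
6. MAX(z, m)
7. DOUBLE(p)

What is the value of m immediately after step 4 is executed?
m = -4

Tracing m through execution:
Initial: m = -4
After step 1 (MIN(m, z)): m = -4
After step 2 (MUL(p, m)): m = -4
After step 3 (COPY(p, m)): m = -4
After step 4 (SET(z, 7)): m = -4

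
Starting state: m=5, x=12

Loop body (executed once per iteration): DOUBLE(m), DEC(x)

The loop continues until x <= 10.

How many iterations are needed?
2

Tracing iterations:
Initial: m=5, x=12
After iteration 1: m=10, x=11
After iteration 2: m=20, x=10
x <= 10 now holds, so the loop exits after 2 iterations.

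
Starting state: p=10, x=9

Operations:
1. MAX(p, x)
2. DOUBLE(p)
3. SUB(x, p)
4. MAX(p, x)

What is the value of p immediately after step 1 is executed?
p = 10

Tracing p through execution:
Initial: p = 10
After step 1 (MAX(p, x)): p = 10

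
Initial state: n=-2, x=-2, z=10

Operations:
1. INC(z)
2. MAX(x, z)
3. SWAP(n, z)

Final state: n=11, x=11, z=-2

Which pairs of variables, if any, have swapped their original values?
None

Comparing initial and final values:
x: -2 → 11
n: -2 → 11
z: 10 → -2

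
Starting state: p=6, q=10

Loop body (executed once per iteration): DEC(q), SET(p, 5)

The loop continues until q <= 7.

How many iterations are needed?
3

Tracing iterations:
Initial: p=6, q=10
After iteration 1: p=5, q=9
After iteration 2: p=5, q=8
After iteration 3: p=5, q=7
q <= 7 now holds, so the loop exits after 3 iterations.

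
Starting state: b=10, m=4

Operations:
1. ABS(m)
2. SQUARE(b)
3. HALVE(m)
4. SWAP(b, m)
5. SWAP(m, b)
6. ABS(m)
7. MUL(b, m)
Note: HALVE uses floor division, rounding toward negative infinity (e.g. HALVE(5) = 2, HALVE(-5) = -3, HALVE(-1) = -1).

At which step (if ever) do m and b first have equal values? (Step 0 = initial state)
Never

m and b never become equal during execution.

Comparing values at each step:
Initial: m=4, b=10
After step 1: m=4, b=10
After step 2: m=4, b=100
After step 3: m=2, b=100
After step 4: m=100, b=2
After step 5: m=2, b=100
After step 6: m=2, b=100
After step 7: m=2, b=200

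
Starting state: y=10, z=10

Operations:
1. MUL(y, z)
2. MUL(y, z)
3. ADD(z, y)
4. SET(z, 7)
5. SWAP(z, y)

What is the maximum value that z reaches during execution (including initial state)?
1010

Values of z at each step:
Initial: z = 10
After step 1: z = 10
After step 2: z = 10
After step 3: z = 1010 ← maximum
After step 4: z = 7
After step 5: z = 1000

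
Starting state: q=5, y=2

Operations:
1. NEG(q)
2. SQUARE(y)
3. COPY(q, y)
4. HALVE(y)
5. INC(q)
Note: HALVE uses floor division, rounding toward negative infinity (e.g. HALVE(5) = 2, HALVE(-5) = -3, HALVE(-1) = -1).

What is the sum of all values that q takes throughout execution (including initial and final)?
8

Values of q at each step:
Initial: q = 5
After step 1: q = -5
After step 2: q = -5
After step 3: q = 4
After step 4: q = 4
After step 5: q = 5
Sum = 5 + -5 + -5 + 4 + 4 + 5 = 8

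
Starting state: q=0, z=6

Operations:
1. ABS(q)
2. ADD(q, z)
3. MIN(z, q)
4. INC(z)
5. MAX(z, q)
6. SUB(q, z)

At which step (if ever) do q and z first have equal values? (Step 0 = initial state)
Step 2

q and z first become equal after step 2.

Comparing values at each step:
Initial: q=0, z=6
After step 1: q=0, z=6
After step 2: q=6, z=6 ← equal!
After step 3: q=6, z=6 ← equal!
After step 4: q=6, z=7
After step 5: q=6, z=7
After step 6: q=-1, z=7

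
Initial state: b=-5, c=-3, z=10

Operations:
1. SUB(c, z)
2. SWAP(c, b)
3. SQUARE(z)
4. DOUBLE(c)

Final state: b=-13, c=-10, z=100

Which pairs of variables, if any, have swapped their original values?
None

Comparing initial and final values:
b: -5 → -13
c: -3 → -10
z: 10 → 100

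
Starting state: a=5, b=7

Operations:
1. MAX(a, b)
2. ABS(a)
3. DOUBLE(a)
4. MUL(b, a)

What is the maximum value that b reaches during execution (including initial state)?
98

Values of b at each step:
Initial: b = 7
After step 1: b = 7
After step 2: b = 7
After step 3: b = 7
After step 4: b = 98 ← maximum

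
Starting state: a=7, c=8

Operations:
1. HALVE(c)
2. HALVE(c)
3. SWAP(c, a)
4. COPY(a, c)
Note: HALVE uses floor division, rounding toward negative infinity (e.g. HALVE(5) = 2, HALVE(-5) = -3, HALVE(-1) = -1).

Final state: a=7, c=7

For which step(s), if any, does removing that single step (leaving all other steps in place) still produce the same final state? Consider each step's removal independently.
Step(s) 1, 2

Testing removal of each single step:
Without step 1: final = a=7, c=7 (same)
Without step 2: final = a=7, c=7 (same)
Without step 3: final = a=2, c=2 (different)
Without step 4: final = a=2, c=7 (different)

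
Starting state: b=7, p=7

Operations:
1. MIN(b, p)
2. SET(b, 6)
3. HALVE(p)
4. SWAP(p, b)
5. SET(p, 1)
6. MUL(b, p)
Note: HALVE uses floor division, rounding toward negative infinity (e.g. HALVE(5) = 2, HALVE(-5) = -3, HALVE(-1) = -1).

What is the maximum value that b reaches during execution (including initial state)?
7

Values of b at each step:
Initial: b = 7 ← maximum
After step 1: b = 7
After step 2: b = 6
After step 3: b = 6
After step 4: b = 3
After step 5: b = 3
After step 6: b = 3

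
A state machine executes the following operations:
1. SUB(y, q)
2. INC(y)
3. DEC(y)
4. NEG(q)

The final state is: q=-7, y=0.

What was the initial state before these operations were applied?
q=7, y=7

Working backwards:
Final state: q=-7, y=0
Before step 4 (NEG(q)): q=7, y=0
Before step 3 (DEC(y)): q=7, y=1
Before step 2 (INC(y)): q=7, y=0
Before step 1 (SUB(y, q)): q=7, y=7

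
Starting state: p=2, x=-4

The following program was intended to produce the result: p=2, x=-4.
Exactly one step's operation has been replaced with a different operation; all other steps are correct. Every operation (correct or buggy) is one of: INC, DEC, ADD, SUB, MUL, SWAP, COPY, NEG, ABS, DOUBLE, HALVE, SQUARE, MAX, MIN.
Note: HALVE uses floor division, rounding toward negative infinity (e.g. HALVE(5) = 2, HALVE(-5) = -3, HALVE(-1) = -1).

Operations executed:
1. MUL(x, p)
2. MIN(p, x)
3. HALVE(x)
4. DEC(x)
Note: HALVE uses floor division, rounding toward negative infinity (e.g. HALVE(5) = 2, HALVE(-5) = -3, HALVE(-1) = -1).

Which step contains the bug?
Step 2

Trace with buggy code:
Initial: p=2, x=-4
After step 1: p=2, x=-8
After step 2: p=-8, x=-8
After step 3: p=-8, x=-4
After step 4: p=-8, x=-5
Actual final p=-8, x=-5 ≠ expected p=2, x=-4.
Step 2 is the only position where a single-operation replacement can produce the expected result.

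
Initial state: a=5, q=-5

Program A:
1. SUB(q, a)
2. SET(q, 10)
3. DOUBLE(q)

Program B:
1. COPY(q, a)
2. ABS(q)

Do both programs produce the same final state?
No

Program A final state: a=5, q=20
Program B final state: a=5, q=5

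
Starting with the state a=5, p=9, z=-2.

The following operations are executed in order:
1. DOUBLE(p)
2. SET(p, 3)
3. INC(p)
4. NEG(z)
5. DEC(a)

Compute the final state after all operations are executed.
{a: 4, p: 4, z: 2}

Step-by-step execution:
Initial: a=5, p=9, z=-2
After step 1 (DOUBLE(p)): a=5, p=18, z=-2
After step 2 (SET(p, 3)): a=5, p=3, z=-2
After step 3 (INC(p)): a=5, p=4, z=-2
After step 4 (NEG(z)): a=5, p=4, z=2
After step 5 (DEC(a)): a=4, p=4, z=2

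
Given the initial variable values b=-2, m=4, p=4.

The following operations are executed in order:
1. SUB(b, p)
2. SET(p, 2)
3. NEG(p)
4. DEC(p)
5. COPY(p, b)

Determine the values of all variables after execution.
{b: -6, m: 4, p: -6}

Step-by-step execution:
Initial: b=-2, m=4, p=4
After step 1 (SUB(b, p)): b=-6, m=4, p=4
After step 2 (SET(p, 2)): b=-6, m=4, p=2
After step 3 (NEG(p)): b=-6, m=4, p=-2
After step 4 (DEC(p)): b=-6, m=4, p=-3
After step 5 (COPY(p, b)): b=-6, m=4, p=-6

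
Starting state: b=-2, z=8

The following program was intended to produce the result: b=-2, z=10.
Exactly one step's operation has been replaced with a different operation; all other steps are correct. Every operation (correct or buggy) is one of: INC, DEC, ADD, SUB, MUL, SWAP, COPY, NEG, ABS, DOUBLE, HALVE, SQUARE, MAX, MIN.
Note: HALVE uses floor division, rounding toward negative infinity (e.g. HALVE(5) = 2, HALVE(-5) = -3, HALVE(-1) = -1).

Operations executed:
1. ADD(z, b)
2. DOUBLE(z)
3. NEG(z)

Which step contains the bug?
Step 3

Trace with buggy code:
Initial: b=-2, z=8
After step 1: b=-2, z=6
After step 2: b=-2, z=12
After step 3: b=-2, z=-12
Actual final b=-2, z=-12 ≠ expected b=-2, z=10.
Step 3 is the only position where a single-operation replacement can produce the expected result.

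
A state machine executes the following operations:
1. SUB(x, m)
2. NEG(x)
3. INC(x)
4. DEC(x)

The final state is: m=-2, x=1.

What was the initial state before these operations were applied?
m=-2, x=-3

Working backwards:
Final state: m=-2, x=1
Before step 4 (DEC(x)): m=-2, x=2
Before step 3 (INC(x)): m=-2, x=1
Before step 2 (NEG(x)): m=-2, x=-1
Before step 1 (SUB(x, m)): m=-2, x=-3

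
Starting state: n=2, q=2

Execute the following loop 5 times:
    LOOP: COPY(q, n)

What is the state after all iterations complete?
n=2, q=2

Iteration trace:
Start: n=2, q=2
After iteration 1: n=2, q=2
After iteration 2: n=2, q=2
After iteration 3: n=2, q=2
After iteration 4: n=2, q=2
After iteration 5: n=2, q=2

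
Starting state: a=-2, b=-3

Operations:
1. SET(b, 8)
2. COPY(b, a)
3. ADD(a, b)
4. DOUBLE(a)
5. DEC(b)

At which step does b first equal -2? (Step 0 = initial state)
Step 2

Tracing b:
Initial: b = -3
After step 1: b = 8
After step 2: b = -2 ← first occurrence
After step 3: b = -2
After step 4: b = -2
After step 5: b = -3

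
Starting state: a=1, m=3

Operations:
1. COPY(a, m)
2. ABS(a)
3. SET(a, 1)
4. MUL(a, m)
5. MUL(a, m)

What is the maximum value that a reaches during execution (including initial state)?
9

Values of a at each step:
Initial: a = 1
After step 1: a = 3
After step 2: a = 3
After step 3: a = 1
After step 4: a = 3
After step 5: a = 9 ← maximum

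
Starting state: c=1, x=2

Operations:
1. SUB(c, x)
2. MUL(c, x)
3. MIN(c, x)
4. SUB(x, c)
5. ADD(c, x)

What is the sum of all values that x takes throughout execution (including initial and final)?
16

Values of x at each step:
Initial: x = 2
After step 1: x = 2
After step 2: x = 2
After step 3: x = 2
After step 4: x = 4
After step 5: x = 4
Sum = 2 + 2 + 2 + 2 + 4 + 4 = 16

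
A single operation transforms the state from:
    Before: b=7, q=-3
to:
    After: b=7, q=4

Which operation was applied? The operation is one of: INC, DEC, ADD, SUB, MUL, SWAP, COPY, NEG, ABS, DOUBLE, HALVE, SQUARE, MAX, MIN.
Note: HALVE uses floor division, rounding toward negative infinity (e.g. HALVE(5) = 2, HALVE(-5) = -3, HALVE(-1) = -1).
ADD(q, b)

Analyzing the change:
Before: b=7, q=-3
After: b=7, q=4
Variable q changed from -3 to 4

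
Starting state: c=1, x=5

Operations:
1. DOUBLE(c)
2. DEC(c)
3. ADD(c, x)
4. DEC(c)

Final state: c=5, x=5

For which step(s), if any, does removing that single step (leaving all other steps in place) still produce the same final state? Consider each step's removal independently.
None - removing any single step changes the final result

Testing removal of each single step:
Without step 1: final = c=4, x=5 (different)
Without step 2: final = c=6, x=5 (different)
Without step 3: final = c=0, x=5 (different)
Without step 4: final = c=6, x=5 (different)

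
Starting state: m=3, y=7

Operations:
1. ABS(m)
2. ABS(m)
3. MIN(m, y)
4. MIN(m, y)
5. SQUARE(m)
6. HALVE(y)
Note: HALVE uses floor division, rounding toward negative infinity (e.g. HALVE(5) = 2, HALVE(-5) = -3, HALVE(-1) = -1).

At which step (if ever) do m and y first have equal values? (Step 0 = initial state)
Never

m and y never become equal during execution.

Comparing values at each step:
Initial: m=3, y=7
After step 1: m=3, y=7
After step 2: m=3, y=7
After step 3: m=3, y=7
After step 4: m=3, y=7
After step 5: m=9, y=7
After step 6: m=9, y=3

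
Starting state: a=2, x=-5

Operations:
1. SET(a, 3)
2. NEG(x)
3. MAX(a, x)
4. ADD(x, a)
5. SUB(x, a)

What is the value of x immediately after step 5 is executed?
x = 5

Tracing x through execution:
Initial: x = -5
After step 1 (SET(a, 3)): x = -5
After step 2 (NEG(x)): x = 5
After step 3 (MAX(a, x)): x = 5
After step 4 (ADD(x, a)): x = 10
After step 5 (SUB(x, a)): x = 5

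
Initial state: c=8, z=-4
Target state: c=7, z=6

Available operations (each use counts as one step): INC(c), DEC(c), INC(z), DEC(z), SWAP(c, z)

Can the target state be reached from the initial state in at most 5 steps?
No

The target state cannot be reached within 5 steps.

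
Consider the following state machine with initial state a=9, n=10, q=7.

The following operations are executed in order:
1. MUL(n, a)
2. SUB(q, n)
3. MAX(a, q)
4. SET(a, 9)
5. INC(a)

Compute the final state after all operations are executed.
{a: 10, n: 90, q: -83}

Step-by-step execution:
Initial: a=9, n=10, q=7
After step 1 (MUL(n, a)): a=9, n=90, q=7
After step 2 (SUB(q, n)): a=9, n=90, q=-83
After step 3 (MAX(a, q)): a=9, n=90, q=-83
After step 4 (SET(a, 9)): a=9, n=90, q=-83
After step 5 (INC(a)): a=10, n=90, q=-83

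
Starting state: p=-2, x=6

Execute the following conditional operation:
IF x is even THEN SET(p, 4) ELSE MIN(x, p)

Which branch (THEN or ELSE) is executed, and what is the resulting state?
Branch: THEN, Final state: p=4, x=6

Evaluating condition: x is even
Condition is True, so THEN branch executes
After SET(p, 4): p=4, x=6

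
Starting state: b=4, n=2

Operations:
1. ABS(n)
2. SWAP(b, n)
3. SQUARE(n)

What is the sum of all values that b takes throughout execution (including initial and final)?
12

Values of b at each step:
Initial: b = 4
After step 1: b = 4
After step 2: b = 2
After step 3: b = 2
Sum = 4 + 4 + 2 + 2 = 12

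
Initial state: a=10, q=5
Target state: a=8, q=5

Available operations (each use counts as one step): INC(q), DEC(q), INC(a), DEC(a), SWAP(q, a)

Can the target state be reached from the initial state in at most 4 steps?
Yes

Path (2 steps): DEC(a) → DEC(a)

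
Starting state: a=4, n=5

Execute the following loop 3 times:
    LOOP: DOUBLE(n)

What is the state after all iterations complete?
a=4, n=40

Iteration trace:
Start: a=4, n=5
After iteration 1: a=4, n=10
After iteration 2: a=4, n=20
After iteration 3: a=4, n=40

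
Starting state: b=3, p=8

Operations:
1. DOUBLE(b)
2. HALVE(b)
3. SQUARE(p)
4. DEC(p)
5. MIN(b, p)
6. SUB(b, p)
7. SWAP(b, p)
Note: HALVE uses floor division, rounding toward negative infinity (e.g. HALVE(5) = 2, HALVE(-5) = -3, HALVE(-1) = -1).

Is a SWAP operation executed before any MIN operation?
No

First SWAP: step 7
First MIN: step 5
Since 7 > 5, MIN comes first.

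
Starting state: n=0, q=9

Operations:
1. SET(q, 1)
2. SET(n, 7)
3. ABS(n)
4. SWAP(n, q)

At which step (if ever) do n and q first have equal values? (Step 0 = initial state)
Never

n and q never become equal during execution.

Comparing values at each step:
Initial: n=0, q=9
After step 1: n=0, q=1
After step 2: n=7, q=1
After step 3: n=7, q=1
After step 4: n=1, q=7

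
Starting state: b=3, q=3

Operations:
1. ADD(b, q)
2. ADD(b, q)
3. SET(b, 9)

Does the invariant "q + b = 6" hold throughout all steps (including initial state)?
No, violated after step 1

The invariant is violated after step 1.

State at each step:
Initial: b=3, q=3
After step 1: b=6, q=3
After step 2: b=9, q=3
After step 3: b=9, q=3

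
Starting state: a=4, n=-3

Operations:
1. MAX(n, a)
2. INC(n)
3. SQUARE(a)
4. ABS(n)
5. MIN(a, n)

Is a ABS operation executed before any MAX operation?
No

First ABS: step 4
First MAX: step 1
Since 4 > 1, MAX comes first.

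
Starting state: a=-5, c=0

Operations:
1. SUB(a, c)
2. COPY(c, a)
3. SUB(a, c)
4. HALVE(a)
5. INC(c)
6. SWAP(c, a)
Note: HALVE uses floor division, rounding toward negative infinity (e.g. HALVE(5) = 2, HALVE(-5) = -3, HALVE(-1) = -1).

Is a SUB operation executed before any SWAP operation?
Yes

First SUB: step 1
First SWAP: step 6
Since 1 < 6, SUB comes first.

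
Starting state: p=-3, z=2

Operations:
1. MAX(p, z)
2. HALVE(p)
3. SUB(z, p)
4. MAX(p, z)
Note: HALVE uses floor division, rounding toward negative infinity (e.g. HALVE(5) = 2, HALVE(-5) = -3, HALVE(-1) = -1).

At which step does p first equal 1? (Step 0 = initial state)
Step 2

Tracing p:
Initial: p = -3
After step 1: p = 2
After step 2: p = 1 ← first occurrence
After step 3: p = 1
After step 4: p = 1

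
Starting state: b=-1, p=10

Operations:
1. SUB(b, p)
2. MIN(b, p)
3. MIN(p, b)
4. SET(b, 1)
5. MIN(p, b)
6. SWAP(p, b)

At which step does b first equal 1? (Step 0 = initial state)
Step 4

Tracing b:
Initial: b = -1
After step 1: b = -11
After step 2: b = -11
After step 3: b = -11
After step 4: b = 1 ← first occurrence
After step 5: b = 1
After step 6: b = -11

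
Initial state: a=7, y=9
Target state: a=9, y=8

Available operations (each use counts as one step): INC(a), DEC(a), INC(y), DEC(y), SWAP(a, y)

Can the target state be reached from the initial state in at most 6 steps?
Yes

Path (2 steps): INC(a) → SWAP(a, y)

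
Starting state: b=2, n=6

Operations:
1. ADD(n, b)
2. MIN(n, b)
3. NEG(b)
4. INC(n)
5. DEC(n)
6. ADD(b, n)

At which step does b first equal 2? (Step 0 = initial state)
Step 0

Tracing b:
Initial: b = 2 ← first occurrence
After step 1: b = 2
After step 2: b = 2
After step 3: b = -2
After step 4: b = -2
After step 5: b = -2
After step 6: b = 0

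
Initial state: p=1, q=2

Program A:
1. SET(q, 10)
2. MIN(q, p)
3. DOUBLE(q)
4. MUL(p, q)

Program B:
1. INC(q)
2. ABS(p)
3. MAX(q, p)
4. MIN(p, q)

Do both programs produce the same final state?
No

Program A final state: p=2, q=2
Program B final state: p=1, q=3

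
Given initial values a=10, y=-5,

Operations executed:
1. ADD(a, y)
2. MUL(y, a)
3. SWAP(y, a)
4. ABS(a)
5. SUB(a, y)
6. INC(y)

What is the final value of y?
y = 6

Tracing execution:
Step 1: ADD(a, y) → y = -5
Step 2: MUL(y, a) → y = -25
Step 3: SWAP(y, a) → y = 5
Step 4: ABS(a) → y = 5
Step 5: SUB(a, y) → y = 5
Step 6: INC(y) → y = 6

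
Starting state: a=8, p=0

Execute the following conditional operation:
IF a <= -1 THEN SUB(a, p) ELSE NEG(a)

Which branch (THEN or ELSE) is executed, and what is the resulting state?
Branch: ELSE, Final state: a=-8, p=0

Evaluating condition: a <= -1
a = 8
Condition is False, so ELSE branch executes
After NEG(a): a=-8, p=0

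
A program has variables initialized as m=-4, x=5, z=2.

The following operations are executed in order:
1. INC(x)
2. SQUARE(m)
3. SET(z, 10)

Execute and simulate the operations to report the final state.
{m: 16, x: 6, z: 10}

Step-by-step execution:
Initial: m=-4, x=5, z=2
After step 1 (INC(x)): m=-4, x=6, z=2
After step 2 (SQUARE(m)): m=16, x=6, z=2
After step 3 (SET(z, 10)): m=16, x=6, z=10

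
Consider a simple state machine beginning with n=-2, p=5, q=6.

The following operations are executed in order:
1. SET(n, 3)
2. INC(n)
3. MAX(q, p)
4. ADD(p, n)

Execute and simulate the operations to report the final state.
{n: 4, p: 9, q: 6}

Step-by-step execution:
Initial: n=-2, p=5, q=6
After step 1 (SET(n, 3)): n=3, p=5, q=6
After step 2 (INC(n)): n=4, p=5, q=6
After step 3 (MAX(q, p)): n=4, p=5, q=6
After step 4 (ADD(p, n)): n=4, p=9, q=6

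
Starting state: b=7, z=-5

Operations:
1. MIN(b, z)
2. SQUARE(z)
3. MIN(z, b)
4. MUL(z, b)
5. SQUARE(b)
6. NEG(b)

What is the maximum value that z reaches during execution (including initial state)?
25

Values of z at each step:
Initial: z = -5
After step 1: z = -5
After step 2: z = 25 ← maximum
After step 3: z = -5
After step 4: z = 25
After step 5: z = 25
After step 6: z = 25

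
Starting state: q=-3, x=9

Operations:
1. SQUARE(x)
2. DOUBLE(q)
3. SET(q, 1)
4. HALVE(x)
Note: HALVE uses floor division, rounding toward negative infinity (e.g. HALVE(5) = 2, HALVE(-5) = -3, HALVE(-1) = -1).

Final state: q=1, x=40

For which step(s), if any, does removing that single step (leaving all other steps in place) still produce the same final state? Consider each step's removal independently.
Step(s) 2

Testing removal of each single step:
Without step 1: final = q=1, x=4 (different)
Without step 2: final = q=1, x=40 (same)
Without step 3: final = q=-6, x=40 (different)
Without step 4: final = q=1, x=81 (different)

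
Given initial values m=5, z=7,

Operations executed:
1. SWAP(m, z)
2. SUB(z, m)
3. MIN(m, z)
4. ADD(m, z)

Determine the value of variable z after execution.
z = -2

Tracing execution:
Step 1: SWAP(m, z) → z = 5
Step 2: SUB(z, m) → z = -2
Step 3: MIN(m, z) → z = -2
Step 4: ADD(m, z) → z = -2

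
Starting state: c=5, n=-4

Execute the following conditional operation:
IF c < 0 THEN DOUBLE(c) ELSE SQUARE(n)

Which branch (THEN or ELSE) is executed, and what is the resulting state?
Branch: ELSE, Final state: c=5, n=16

Evaluating condition: c < 0
c = 5
Condition is False, so ELSE branch executes
After SQUARE(n): c=5, n=16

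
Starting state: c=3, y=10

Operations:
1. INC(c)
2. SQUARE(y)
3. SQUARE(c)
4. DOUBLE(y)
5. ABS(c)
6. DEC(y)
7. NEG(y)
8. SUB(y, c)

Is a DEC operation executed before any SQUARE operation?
No

First DEC: step 6
First SQUARE: step 2
Since 6 > 2, SQUARE comes first.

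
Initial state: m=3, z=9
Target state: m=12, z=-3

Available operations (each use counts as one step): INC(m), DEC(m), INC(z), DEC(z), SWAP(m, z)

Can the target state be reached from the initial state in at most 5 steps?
No

The target state cannot be reached within 5 steps.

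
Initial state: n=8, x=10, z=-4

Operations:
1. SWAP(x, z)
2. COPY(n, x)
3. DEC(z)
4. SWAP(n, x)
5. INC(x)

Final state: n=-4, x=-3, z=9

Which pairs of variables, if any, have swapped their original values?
None

Comparing initial and final values:
z: -4 → 9
x: 10 → -3
n: 8 → -4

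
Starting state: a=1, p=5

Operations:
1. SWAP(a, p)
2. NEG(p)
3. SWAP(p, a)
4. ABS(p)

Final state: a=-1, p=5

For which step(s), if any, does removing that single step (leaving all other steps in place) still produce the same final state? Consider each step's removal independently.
Step(s) 4

Testing removal of each single step:
Without step 1: final = a=-5, p=1 (different)
Without step 2: final = a=1, p=5 (different)
Without step 3: final = a=5, p=1 (different)
Without step 4: final = a=-1, p=5 (same)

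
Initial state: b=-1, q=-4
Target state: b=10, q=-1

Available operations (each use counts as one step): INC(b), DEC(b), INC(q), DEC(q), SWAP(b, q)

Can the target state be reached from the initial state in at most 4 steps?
No

The target state cannot be reached within 4 steps.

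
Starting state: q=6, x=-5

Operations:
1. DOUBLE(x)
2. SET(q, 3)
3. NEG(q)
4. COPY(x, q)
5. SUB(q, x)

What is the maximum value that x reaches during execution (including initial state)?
-3

Values of x at each step:
Initial: x = -5
After step 1: x = -10
After step 2: x = -10
After step 3: x = -10
After step 4: x = -3 ← maximum
After step 5: x = -3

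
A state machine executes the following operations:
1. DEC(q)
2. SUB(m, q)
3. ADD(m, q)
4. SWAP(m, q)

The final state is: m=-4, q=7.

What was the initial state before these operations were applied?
m=7, q=-3

Working backwards:
Final state: m=-4, q=7
Before step 4 (SWAP(m, q)): m=7, q=-4
Before step 3 (ADD(m, q)): m=11, q=-4
Before step 2 (SUB(m, q)): m=7, q=-4
Before step 1 (DEC(q)): m=7, q=-3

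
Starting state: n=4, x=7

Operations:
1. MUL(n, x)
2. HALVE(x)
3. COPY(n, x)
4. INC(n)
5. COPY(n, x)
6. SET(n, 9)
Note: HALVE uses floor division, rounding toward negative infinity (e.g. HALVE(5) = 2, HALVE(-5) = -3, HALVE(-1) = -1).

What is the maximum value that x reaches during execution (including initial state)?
7

Values of x at each step:
Initial: x = 7 ← maximum
After step 1: x = 7
After step 2: x = 3
After step 3: x = 3
After step 4: x = 3
After step 5: x = 3
After step 6: x = 3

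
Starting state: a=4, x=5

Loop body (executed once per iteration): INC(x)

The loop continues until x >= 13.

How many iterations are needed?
8

Tracing iterations:
Initial: a=4, x=5
After iteration 1: a=4, x=6
After iteration 2: a=4, x=7
After iteration 3: a=4, x=8
After iteration 4: a=4, x=9
After iteration 5: a=4, x=10
After iteration 6: a=4, x=11
After iteration 7: a=4, x=12
After iteration 8: a=4, x=13
x >= 13 now holds, so the loop exits after 8 iterations.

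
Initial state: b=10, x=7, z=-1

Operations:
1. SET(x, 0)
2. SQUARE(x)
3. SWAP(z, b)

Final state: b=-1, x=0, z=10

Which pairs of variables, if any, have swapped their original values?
(b, z)

Comparing initial and final values:
x: 7 → 0
b: 10 → -1
z: -1 → 10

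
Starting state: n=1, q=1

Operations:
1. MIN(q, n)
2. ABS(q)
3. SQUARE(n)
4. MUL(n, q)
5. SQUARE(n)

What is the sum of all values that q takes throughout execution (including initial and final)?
6

Values of q at each step:
Initial: q = 1
After step 1: q = 1
After step 2: q = 1
After step 3: q = 1
After step 4: q = 1
After step 5: q = 1
Sum = 1 + 1 + 1 + 1 + 1 + 1 = 6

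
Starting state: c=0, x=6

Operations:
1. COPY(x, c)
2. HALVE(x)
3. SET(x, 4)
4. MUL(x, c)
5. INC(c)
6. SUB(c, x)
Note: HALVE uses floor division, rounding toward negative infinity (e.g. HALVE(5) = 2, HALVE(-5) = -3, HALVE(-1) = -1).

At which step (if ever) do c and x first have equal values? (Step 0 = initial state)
Step 1

c and x first become equal after step 1.

Comparing values at each step:
Initial: c=0, x=6
After step 1: c=0, x=0 ← equal!
After step 2: c=0, x=0 ← equal!
After step 3: c=0, x=4
After step 4: c=0, x=0 ← equal!
After step 5: c=1, x=0
After step 6: c=1, x=0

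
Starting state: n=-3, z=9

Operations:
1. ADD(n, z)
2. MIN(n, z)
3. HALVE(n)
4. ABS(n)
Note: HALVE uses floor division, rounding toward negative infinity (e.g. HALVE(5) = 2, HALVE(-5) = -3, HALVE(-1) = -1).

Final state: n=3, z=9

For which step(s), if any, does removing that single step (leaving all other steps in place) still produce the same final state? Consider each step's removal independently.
Step(s) 2, 4

Testing removal of each single step:
Without step 1: final = n=2, z=9 (different)
Without step 2: final = n=3, z=9 (same)
Without step 3: final = n=6, z=9 (different)
Without step 4: final = n=3, z=9 (same)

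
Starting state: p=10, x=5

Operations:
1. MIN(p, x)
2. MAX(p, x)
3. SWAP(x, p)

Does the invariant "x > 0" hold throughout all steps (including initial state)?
Yes

The invariant holds at every step.

State at each step:
Initial: p=10, x=5
After step 1: p=5, x=5
After step 2: p=5, x=5
After step 3: p=5, x=5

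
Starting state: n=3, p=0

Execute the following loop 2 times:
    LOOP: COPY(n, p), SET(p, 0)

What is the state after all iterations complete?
n=0, p=0

Iteration trace:
Start: n=3, p=0
After iteration 1: n=0, p=0
After iteration 2: n=0, p=0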